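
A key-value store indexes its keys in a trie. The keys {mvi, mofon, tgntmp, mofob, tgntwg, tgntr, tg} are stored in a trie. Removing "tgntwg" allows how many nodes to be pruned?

2

A node on "tgntwg"'s path can go only if nothing else ends at it or branches off below it.
The suffix "wg" (2 nodes) is used only by "tgntwg"; the node for "tgnt" still has the child "m", so pruning stops there.
Nodes removed: 2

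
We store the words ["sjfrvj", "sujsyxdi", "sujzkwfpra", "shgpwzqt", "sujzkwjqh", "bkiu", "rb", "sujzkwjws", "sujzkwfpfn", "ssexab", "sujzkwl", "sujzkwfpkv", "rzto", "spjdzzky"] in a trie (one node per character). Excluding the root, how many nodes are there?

58

Trace insertions, counting only characters that open a new branch:
  "sjfrvj" → 6 new (s, j, f, r, v, j)
  "sujsyxdi" → prefix "s" already present; 7 new (u, j, s, y, x, d, i)
  "sujzkwfpra" → prefix "suj" already present; 7 new (z, k, w, f, p, r, a)
  "shgpwzqt" → prefix "s" already present; 7 new (h, g, p, w, z, q, t)
  "sujzkwjqh" → prefix "sujzkw" already present; 3 new (j, q, h)
  "bkiu" → 4 new (b, k, i, u)
  "rb" → 2 new (r, b)
  "sujzkwjws" → prefix "sujzkwj" already present; 2 new (w, s)
  "sujzkwfpfn" → prefix "sujzkwfp" already present; 2 new (f, n)
  "ssexab" → prefix "s" already present; 5 new (s, e, x, a, b)
  "sujzkwl" → prefix "sujzkw" already present; 1 new (l)
  "sujzkwfpkv" → prefix "sujzkwfp" already present; 2 new (k, v)
  "rzto" → prefix "r" already present; 3 new (z, t, o)
  "spjdzzky" → prefix "s" already present; 7 new (p, j, d, z, z, k, y)
Total nodes = 6 + 7 + 7 + 7 + 3 + 4 + 2 + 2 + 2 + 5 + 1 + 2 + 3 + 7 = 58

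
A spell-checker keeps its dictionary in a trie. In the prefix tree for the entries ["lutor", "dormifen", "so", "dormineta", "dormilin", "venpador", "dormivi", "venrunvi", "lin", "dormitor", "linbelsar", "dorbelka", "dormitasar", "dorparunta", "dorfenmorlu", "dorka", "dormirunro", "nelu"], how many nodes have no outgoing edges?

17

A leaf is a node with no children — equivalently, the end of a word that is not a proper prefix of any other stored word.
Those words: "dorbelka", "dorfenmorlu", "dorka", "dormifen", "dormilin", "dormineta", "dormirunro", "dormitasar", "dormitor", "dormivi", "dorparunta", "linbelsar", "lutor", "nelu", "so", "venpador", "venrunvi"
Leaf count: 17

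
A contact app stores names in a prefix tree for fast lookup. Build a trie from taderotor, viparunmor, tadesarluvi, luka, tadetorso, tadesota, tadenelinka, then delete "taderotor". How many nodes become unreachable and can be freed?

After clearing the end-marker at "taderotor", prune upward until reaching a node still needed by another word.
The suffix "rotor" (5 nodes) is used only by "taderotor"; the node for "tade" still has the child "s", so pruning stops there.
Nodes removed: 5

5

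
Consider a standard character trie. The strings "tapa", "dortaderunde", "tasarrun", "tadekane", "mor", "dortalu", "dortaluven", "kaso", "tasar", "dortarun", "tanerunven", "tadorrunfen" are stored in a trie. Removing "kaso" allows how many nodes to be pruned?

A node on "kaso"'s path can go only if nothing else ends at it or branches off below it.
No other word shares any prefix with "kaso", so all 4 of its nodes go.
Nodes removed: 4

4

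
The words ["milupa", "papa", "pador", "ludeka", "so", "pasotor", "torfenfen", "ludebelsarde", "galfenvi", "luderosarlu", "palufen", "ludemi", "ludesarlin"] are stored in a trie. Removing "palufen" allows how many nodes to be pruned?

5

After clearing the end-marker at "palufen", prune upward until reaching a node still needed by another word.
The suffix "lufen" (5 nodes) is used only by "palufen"; the node for "pa" still has the child "p", so pruning stops there.
Nodes removed: 5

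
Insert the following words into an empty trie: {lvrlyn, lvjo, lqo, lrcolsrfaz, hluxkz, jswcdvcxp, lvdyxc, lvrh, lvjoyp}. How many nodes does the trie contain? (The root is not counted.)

41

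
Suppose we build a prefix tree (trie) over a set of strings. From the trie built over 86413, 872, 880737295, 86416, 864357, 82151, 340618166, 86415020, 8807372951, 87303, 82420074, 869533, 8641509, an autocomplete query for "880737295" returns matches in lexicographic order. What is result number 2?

Words with prefix "880737295", in lexicographic order: "880737295", "8807372951"
Position 2: 8807372951

8807372951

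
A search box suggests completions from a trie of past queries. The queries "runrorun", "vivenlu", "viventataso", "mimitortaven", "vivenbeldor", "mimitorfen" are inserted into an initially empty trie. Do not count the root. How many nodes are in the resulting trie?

42

Count nodes per top-level branch (shared prefixes stored once):
  'm'-branch (mimitorfen, mimitortaven): 15 nodes
  'r'-branch (runrorun): 8 nodes
  'v'-branch (vivenbeldor, vivenlu, viventataso): 19 nodes
Sum: 42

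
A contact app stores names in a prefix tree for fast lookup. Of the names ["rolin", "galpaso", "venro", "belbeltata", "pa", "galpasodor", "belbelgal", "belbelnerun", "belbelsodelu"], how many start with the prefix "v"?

1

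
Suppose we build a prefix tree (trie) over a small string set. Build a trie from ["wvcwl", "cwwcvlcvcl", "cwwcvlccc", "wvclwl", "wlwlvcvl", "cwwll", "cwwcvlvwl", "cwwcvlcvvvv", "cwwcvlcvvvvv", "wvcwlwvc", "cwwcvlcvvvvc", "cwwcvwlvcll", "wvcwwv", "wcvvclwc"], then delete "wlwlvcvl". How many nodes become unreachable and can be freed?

7

After clearing the end-marker at "wlwlvcvl", prune upward until reaching a node still needed by another word.
The suffix "lwlvcvl" (7 nodes) is used only by "wlwlvcvl"; the node for "w" still has the child "v", so pruning stops there.
Nodes removed: 7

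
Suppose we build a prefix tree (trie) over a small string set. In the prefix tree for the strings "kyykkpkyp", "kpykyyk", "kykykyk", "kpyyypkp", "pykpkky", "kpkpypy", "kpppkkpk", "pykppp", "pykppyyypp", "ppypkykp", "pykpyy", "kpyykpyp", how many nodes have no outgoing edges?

12

A leaf is a node with no children — equivalently, the end of a word that is not a proper prefix of any other stored word.
Those words: "kpkpypy", "kpppkkpk", "kpykyyk", "kpyykpyp", "kpyyypkp", "kykykyk", "kyykkpkyp", "ppypkykp", "pykpkky", "pykppp", "pykppyyypp", "pykpyy"
Leaf count: 12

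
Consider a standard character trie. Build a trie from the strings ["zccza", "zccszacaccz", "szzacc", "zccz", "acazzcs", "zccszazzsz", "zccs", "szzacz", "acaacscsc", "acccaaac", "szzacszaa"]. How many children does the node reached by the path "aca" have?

Follow the path "aca" to its node, then look at its outgoing edges.
Characters that immediately follow "aca" among the stored strings: {a, z}.
That node has 2 child edges.

2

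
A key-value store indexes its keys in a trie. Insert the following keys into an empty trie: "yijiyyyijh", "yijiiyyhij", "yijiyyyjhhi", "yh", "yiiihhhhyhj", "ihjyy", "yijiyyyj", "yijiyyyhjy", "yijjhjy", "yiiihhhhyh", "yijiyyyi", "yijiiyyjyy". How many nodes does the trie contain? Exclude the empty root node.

45

Insert word by word; a character creates a node only if that edge doesn't already exist:
  "yijiyyyijh" → 10 new (y, i, j, i, y, y, y, i, j, h)
  "yijiiyyhij" → prefix "yiji" already present; 6 new (i, y, y, h, i, j)
  "yijiyyyjhhi" → prefix "yijiyyy" already present; 4 new (j, h, h, i)
  "yh" → prefix "y" already present; 1 new (h)
  "yiiihhhhyhj" → prefix "yi" already present; 9 new (i, i, h, h, h, h, y, h, j)
  "ihjyy" → 5 new (i, h, j, y, y)
  "yijiyyyj" → prefix "yijiyyyj" already present; 0 new (none)
  "yijiyyyhjy" → prefix "yijiyyy" already present; 3 new (h, j, y)
  "yijjhjy" → prefix "yij" already present; 4 new (j, h, j, y)
  "yiiihhhhyh" → prefix "yiiihhhhyh" already present; 0 new (none)
  "yijiyyyi" → prefix "yijiyyyi" already present; 0 new (none)
  "yijiiyyjyy" → prefix "yijiiyy" already present; 3 new (j, y, y)
Total nodes = 10 + 6 + 4 + 1 + 9 + 5 + 0 + 3 + 4 + 0 + 0 + 3 = 45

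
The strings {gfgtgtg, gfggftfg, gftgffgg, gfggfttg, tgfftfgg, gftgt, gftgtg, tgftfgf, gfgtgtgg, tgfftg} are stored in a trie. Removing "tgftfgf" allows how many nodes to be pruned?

4

A node on "tgftfgf"'s path can go only if nothing else ends at it or branches off below it.
The suffix "tfgf" (4 nodes) is used only by "tgftfgf"; the node for "tgf" still has the child "f", so pruning stops there.
Nodes removed: 4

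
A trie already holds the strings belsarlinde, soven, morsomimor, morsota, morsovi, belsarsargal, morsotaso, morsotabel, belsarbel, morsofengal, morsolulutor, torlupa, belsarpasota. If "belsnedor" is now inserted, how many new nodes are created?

5

Walking "belsnedor" from the root, the first 4 characters ("bels") follow existing edges; "n" is the first miss.
Each of the 5 remaining characters creates one node.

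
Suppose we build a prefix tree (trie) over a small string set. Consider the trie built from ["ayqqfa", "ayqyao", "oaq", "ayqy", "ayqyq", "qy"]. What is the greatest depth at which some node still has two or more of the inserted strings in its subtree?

4

The deepest shared node is where two words last agree before diverging.
e.g. "ayqy" and "ayqyao" share the prefix "ayqy" of length 4; no pair shares a longer one.
Longest shared-prefix length: 4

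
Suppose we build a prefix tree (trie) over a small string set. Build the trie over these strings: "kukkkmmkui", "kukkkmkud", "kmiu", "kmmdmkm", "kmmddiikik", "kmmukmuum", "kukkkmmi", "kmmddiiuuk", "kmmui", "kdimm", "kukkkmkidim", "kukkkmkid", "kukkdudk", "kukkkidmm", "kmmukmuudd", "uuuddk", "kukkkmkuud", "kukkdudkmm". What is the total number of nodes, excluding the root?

Count nodes per top-level branch (shared prefixes stored once):
  'k'-branch (kdimm, kmiu, kmmddiikik, kmmddiiuuk, kmmdmkm, kmmui, kmmukmuudd, kmmukmuum, kukkdudk, kukkdudkmm, kukkkidmm, kukkkmkid, kukkkmkidim, kukkkmkud, kukkkmkuud, kukkkmmi, kukkkmmkui): 60 nodes
  'u'-branch (uuuddk): 6 nodes
Sum: 66

66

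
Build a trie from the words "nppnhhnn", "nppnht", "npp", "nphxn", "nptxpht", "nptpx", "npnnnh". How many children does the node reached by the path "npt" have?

The children of the "npt" node are the distinct next characters among strings starting with "npt".
Characters that immediately follow "npt" among the stored strings: {p, x}.
That node has 2 child edges.

2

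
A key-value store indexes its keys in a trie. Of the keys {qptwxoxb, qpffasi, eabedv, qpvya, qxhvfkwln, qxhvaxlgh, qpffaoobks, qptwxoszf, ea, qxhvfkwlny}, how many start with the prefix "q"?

8

Walk to "q"; the words in its subtree are exactly those with that prefix.
Matches: "qpffaoobks", "qpffasi", "qptwxoszf", "qptwxoxb", "qpvya", "qxhvaxlgh", "qxhvfkwln", "qxhvfkwlny"
Count: 8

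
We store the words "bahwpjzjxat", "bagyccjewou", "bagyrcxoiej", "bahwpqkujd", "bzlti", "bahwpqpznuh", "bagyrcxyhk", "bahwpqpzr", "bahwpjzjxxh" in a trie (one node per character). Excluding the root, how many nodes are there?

47

For each word, the new-node count is its length minus the longest prefix already in the trie:
  "bahwpjzjxat" → 11 new (b, a, h, w, p, j, z, j, x, a, t)
  "bagyccjewou" → prefix "ba" already present; 9 new (g, y, c, c, j, e, w, o, u)
  "bagyrcxoiej" → prefix "bagy" already present; 7 new (r, c, x, o, i, e, j)
  "bahwpqkujd" → prefix "bahwp" already present; 5 new (q, k, u, j, d)
  "bzlti" → prefix "b" already present; 4 new (z, l, t, i)
  "bahwpqpznuh" → prefix "bahwpq" already present; 5 new (p, z, n, u, h)
  "bagyrcxyhk" → prefix "bagyrcx" already present; 3 new (y, h, k)
  "bahwpqpzr" → prefix "bahwpqpz" already present; 1 new (r)
  "bahwpjzjxxh" → prefix "bahwpjzjx" already present; 2 new (x, h)
Total nodes = 11 + 9 + 7 + 5 + 4 + 5 + 3 + 1 + 2 = 47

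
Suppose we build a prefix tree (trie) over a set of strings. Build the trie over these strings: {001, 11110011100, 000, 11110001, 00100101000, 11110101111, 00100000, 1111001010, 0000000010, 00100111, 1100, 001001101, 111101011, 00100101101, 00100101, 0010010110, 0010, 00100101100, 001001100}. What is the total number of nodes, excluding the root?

55

For each word, the new-node count is its length minus the longest prefix already in the trie:
  "001" → 3 new (0, 0, 1)
  "11110011100" → 11 new (1, 1, 1, 1, 0, 0, 1, 1, 1, 0, 0)
  "000" → prefix "00" already present; 1 new (0)
  "11110001" → prefix "111100" already present; 2 new (0, 1)
  "00100101000" → prefix "001" already present; 8 new (0, 0, 1, 0, 1, 0, 0, 0)
  "11110101111" → prefix "11110" already present; 6 new (1, 0, 1, 1, 1, 1)
  "00100000" → prefix "00100" already present; 3 new (0, 0, 0)
  "1111001010" → prefix "1111001" already present; 3 new (0, 1, 0)
  "0000000010" → prefix "000" already present; 7 new (0, 0, 0, 0, 0, 1, 0)
  "00100111" → prefix "001001" already present; 2 new (1, 1)
  "1100" → prefix "11" already present; 2 new (0, 0)
  "001001101" → prefix "0010011" already present; 2 new (0, 1)
  "111101011" → prefix "111101011" already present; 0 new (none)
  "00100101101" → prefix "00100101" already present; 3 new (1, 0, 1)
  "00100101" → prefix "00100101" already present; 0 new (none)
  "0010010110" → prefix "0010010110" already present; 0 new (none)
  "0010" → prefix "0010" already present; 0 new (none)
  "00100101100" → prefix "0010010110" already present; 1 new (0)
  "001001100" → prefix "00100110" already present; 1 new (0)
Total nodes = 3 + 11 + 1 + 2 + 8 + 6 + 3 + 3 + 7 + 2 + 2 + 2 + 0 + 3 + 0 + 0 + 0 + 1 + 1 = 55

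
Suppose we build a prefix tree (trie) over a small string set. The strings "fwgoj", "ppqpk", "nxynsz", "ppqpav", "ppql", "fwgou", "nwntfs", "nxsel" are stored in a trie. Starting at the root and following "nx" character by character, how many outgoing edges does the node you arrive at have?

2

The children of the "nx" node are the distinct next characters among strings starting with "nx".
Distinct next characters after "nx": s, y.
That node has 2 child edges.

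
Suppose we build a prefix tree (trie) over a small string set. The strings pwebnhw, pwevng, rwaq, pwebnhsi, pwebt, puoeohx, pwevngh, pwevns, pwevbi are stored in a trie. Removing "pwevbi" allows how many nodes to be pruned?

2

After clearing the end-marker at "pwevbi", prune upward until reaching a node still needed by another word.
The suffix "bi" (2 nodes) is used only by "pwevbi"; the node for "pwev" still has the child "n", so pruning stops there.
Nodes removed: 2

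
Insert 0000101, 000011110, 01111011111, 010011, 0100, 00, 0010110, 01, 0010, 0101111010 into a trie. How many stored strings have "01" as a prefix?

Traverse to the node for "01", then collect every word in that subtree.
Words under "01": 01, 0100, 010011, 0101111010, 01111011111
Count: 5

5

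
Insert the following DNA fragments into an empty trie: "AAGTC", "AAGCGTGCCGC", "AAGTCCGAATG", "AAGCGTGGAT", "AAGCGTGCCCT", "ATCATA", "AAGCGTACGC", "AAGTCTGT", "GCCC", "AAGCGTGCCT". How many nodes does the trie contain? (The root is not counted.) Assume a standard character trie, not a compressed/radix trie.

Trace insertions, counting only characters that open a new branch:
  "AAGTC" → 5 new (A, A, G, T, C)
  "AAGCGTGCCGC" → prefix "AAG" already present; 8 new (C, G, T, G, C, C, G, C)
  "AAGTCCGAATG" → prefix "AAGTC" already present; 6 new (C, G, A, A, T, G)
  "AAGCGTGGAT" → prefix "AAGCGTG" already present; 3 new (G, A, T)
  "AAGCGTGCCCT" → prefix "AAGCGTGCC" already present; 2 new (C, T)
  "ATCATA" → prefix "A" already present; 5 new (T, C, A, T, A)
  "AAGCGTACGC" → prefix "AAGCGT" already present; 4 new (A, C, G, C)
  "AAGTCTGT" → prefix "AAGTC" already present; 3 new (T, G, T)
  "GCCC" → 4 new (G, C, C, C)
  "AAGCGTGCCT" → prefix "AAGCGTGCC" already present; 1 new (T)
Total nodes = 5 + 8 + 6 + 3 + 2 + 5 + 4 + 3 + 4 + 1 = 41

41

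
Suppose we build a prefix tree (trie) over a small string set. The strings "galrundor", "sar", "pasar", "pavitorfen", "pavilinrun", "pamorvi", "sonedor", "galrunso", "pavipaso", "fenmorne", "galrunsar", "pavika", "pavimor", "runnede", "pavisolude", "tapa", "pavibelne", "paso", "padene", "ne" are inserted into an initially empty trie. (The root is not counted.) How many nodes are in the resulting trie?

92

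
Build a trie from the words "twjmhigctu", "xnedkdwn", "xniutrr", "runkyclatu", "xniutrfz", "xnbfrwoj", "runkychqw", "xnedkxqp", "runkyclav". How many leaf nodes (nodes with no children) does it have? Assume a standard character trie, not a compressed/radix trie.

9

Leaves are exactly the stored words that no other stored word extends.
Those words: "runkychqw", "runkyclatu", "runkyclav", "twjmhigctu", "xnbfrwoj", "xnedkdwn", "xnedkxqp", "xniutrfz", "xniutrr"
Leaf count: 9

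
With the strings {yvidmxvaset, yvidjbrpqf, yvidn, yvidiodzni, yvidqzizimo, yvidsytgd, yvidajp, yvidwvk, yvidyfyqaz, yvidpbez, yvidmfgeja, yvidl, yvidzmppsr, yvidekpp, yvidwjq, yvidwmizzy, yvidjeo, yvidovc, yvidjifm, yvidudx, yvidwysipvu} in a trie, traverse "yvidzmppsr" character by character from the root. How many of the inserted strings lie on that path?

Walk "yvidzmppsr" from the root; an end-of-word marker is hit whenever a stored word is a prefix of "yvidzmppsr".
Prefixes of the query that are stored words: "yvidzmppsr"
Count: 1

1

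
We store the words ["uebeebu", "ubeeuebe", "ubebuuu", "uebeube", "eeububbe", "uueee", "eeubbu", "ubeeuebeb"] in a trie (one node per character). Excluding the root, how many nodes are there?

Trace insertions, counting only characters that open a new branch:
  "uebeebu" → 7 new (u, e, b, e, e, b, u)
  "ubeeuebe" → prefix "u" already present; 7 new (b, e, e, u, e, b, e)
  "ubebuuu" → prefix "ube" already present; 4 new (b, u, u, u)
  "uebeube" → prefix "uebe" already present; 3 new (u, b, e)
  "eeububbe" → 8 new (e, e, u, b, u, b, b, e)
  "uueee" → prefix "u" already present; 4 new (u, e, e, e)
  "eeubbu" → prefix "eeub" already present; 2 new (b, u)
  "ubeeuebeb" → prefix "ubeeuebe" already present; 1 new (b)
Total nodes = 7 + 7 + 4 + 3 + 8 + 4 + 2 + 1 = 36

36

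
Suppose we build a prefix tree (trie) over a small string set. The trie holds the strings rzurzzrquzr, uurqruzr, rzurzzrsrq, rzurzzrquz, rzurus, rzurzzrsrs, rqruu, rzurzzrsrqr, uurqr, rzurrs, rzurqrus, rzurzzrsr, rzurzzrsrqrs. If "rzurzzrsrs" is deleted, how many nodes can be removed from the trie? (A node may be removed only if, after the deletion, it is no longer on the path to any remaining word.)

A node on "rzurzzrsrs"'s path can go only if nothing else ends at it or branches off below it.
The suffix "s" (1 node) is used only by "rzurzzrsrs"; the node for "rzurzzrsr" still has the child "q", so pruning stops there.
Nodes removed: 1

1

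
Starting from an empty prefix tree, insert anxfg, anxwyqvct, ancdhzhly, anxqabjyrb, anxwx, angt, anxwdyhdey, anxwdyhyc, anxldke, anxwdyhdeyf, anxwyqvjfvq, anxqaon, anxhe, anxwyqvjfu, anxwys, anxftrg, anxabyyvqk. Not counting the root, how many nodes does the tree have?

61

Trace insertions, counting only characters that open a new branch:
  "anxfg" → 5 new (a, n, x, f, g)
  "anxwyqvct" → prefix "anx" already present; 6 new (w, y, q, v, c, t)
  "ancdhzhly" → prefix "an" already present; 7 new (c, d, h, z, h, l, y)
  "anxqabjyrb" → prefix "anx" already present; 7 new (q, a, b, j, y, r, b)
  "anxwx" → prefix "anxw" already present; 1 new (x)
  "angt" → prefix "an" already present; 2 new (g, t)
  "anxwdyhdey" → prefix "anxw" already present; 6 new (d, y, h, d, e, y)
  "anxwdyhyc" → prefix "anxwdyh" already present; 2 new (y, c)
  "anxldke" → prefix "anx" already present; 4 new (l, d, k, e)
  "anxwdyhdeyf" → prefix "anxwdyhdey" already present; 1 new (f)
  "anxwyqvjfvq" → prefix "anxwyqv" already present; 4 new (j, f, v, q)
  "anxqaon" → prefix "anxqa" already present; 2 new (o, n)
  "anxhe" → prefix "anx" already present; 2 new (h, e)
  "anxwyqvjfu" → prefix "anxwyqvjf" already present; 1 new (u)
  "anxwys" → prefix "anxwy" already present; 1 new (s)
  "anxftrg" → prefix "anxf" already present; 3 new (t, r, g)
  "anxabyyvqk" → prefix "anx" already present; 7 new (a, b, y, y, v, q, k)
Total nodes = 5 + 6 + 7 + 7 + 1 + 2 + 6 + 2 + 4 + 1 + 4 + 2 + 2 + 1 + 1 + 3 + 7 = 61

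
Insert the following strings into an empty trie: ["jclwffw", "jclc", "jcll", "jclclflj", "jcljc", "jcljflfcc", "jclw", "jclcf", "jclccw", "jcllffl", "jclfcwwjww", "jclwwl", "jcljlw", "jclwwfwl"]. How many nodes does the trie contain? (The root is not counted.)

40

For each word, the new-node count is its length minus the longest prefix already in the trie:
  "jclwffw" → 7 new (j, c, l, w, f, f, w)
  "jclc" → prefix "jcl" already present; 1 new (c)
  "jcll" → prefix "jcl" already present; 1 new (l)
  "jclclflj" → prefix "jclc" already present; 4 new (l, f, l, j)
  "jcljc" → prefix "jcl" already present; 2 new (j, c)
  "jcljflfcc" → prefix "jclj" already present; 5 new (f, l, f, c, c)
  "jclw" → prefix "jclw" already present; 0 new (none)
  "jclcf" → prefix "jclc" already present; 1 new (f)
  "jclccw" → prefix "jclc" already present; 2 new (c, w)
  "jcllffl" → prefix "jcll" already present; 3 new (f, f, l)
  "jclfcwwjww" → prefix "jcl" already present; 7 new (f, c, w, w, j, w, w)
  "jclwwl" → prefix "jclw" already present; 2 new (w, l)
  "jcljlw" → prefix "jclj" already present; 2 new (l, w)
  "jclwwfwl" → prefix "jclww" already present; 3 new (f, w, l)
Total nodes = 7 + 1 + 1 + 4 + 2 + 5 + 0 + 1 + 2 + 3 + 7 + 2 + 2 + 3 = 40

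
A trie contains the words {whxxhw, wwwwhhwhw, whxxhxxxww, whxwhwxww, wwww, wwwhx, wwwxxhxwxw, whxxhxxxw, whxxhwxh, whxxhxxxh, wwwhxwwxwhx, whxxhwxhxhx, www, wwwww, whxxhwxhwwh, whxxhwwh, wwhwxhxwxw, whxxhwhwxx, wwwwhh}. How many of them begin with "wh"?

Filter for entries beginning with "wh":
Words under "wh": whxwhwxww, whxxhw, whxxhwhwxx, whxxhwwh, whxxhwxh, whxxhwxhwwh, whxxhwxhxhx, whxxhxxxh, whxxhxxxw, whxxhxxxww
Count: 10

10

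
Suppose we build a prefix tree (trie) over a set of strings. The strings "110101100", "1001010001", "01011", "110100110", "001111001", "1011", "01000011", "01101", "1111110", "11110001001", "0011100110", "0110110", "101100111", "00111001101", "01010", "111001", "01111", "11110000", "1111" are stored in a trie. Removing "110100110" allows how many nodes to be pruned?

Walk "110100110" from the leaf back toward the root, removing each node that no remaining word uses.
The suffix "0110" (4 nodes) is used only by "110100110"; the node for "11010" still has the child "1", so pruning stops there.
Nodes removed: 4

4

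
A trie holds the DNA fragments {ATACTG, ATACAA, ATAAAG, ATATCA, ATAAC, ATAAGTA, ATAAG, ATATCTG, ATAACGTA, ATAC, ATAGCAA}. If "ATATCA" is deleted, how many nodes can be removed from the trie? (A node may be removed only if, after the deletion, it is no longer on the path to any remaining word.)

1

A node on "ATATCA"'s path can go only if nothing else ends at it or branches off below it.
The suffix "A" (1 node) is used only by "ATATCA"; the node for "ATATC" still has the child "T", so pruning stops there.
Nodes removed: 1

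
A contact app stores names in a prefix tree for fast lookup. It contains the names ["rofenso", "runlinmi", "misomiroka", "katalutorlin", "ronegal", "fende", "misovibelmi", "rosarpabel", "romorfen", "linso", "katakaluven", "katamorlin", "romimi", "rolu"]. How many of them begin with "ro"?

6

Traverse to the node for "ro", then collect every word in that subtree.
Words under "ro": rofenso, rolu, romimi, romorfen, ronegal, rosarpabel
Count: 6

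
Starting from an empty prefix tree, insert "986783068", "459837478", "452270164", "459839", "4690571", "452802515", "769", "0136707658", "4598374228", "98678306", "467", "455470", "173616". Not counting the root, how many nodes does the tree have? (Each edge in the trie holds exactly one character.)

For each word, the new-node count is its length minus the longest prefix already in the trie:
  "986783068" → 9 new (9, 8, 6, 7, 8, 3, 0, 6, 8)
  "459837478" → 9 new (4, 5, 9, 8, 3, 7, 4, 7, 8)
  "452270164" → prefix "45" already present; 7 new (2, 2, 7, 0, 1, 6, 4)
  "459839" → prefix "45983" already present; 1 new (9)
  "4690571" → prefix "4" already present; 6 new (6, 9, 0, 5, 7, 1)
  "452802515" → prefix "452" already present; 6 new (8, 0, 2, 5, 1, 5)
  "769" → 3 new (7, 6, 9)
  "0136707658" → 10 new (0, 1, 3, 6, 7, 0, 7, 6, 5, 8)
  "4598374228" → prefix "4598374" already present; 3 new (2, 2, 8)
  "98678306" → prefix "98678306" already present; 0 new (none)
  "467" → prefix "46" already present; 1 new (7)
  "455470" → prefix "45" already present; 4 new (5, 4, 7, 0)
  "173616" → 6 new (1, 7, 3, 6, 1, 6)
Total nodes = 9 + 9 + 7 + 1 + 6 + 6 + 3 + 10 + 3 + 0 + 1 + 4 + 6 = 65

65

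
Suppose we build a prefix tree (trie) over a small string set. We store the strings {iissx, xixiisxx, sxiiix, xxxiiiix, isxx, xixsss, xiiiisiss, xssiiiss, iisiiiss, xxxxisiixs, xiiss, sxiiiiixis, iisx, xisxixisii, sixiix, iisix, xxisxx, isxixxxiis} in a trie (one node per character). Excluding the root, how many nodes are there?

Trace insertions, counting only characters that open a new branch:
  "iissx" → 5 new (i, i, s, s, x)
  "xixiisxx" → 8 new (x, i, x, i, i, s, x, x)
  "sxiiix" → 6 new (s, x, i, i, i, x)
  "xxxiiiix" → prefix "x" already present; 7 new (x, x, i, i, i, i, x)
  "isxx" → prefix "i" already present; 3 new (s, x, x)
  "xixsss" → prefix "xix" already present; 3 new (s, s, s)
  "xiiiisiss" → prefix "xi" already present; 7 new (i, i, i, s, i, s, s)
  "xssiiiss" → prefix "x" already present; 7 new (s, s, i, i, i, s, s)
  "iisiiiss" → prefix "iis" already present; 5 new (i, i, i, s, s)
  "xxxxisiixs" → prefix "xxx" already present; 7 new (x, i, s, i, i, x, s)
  "xiiss" → prefix "xii" already present; 2 new (s, s)
  "sxiiiiixis" → prefix "sxiii" already present; 5 new (i, i, x, i, s)
  "iisx" → prefix "iis" already present; 1 new (x)
  "xisxixisii" → prefix "xi" already present; 8 new (s, x, i, x, i, s, i, i)
  "sixiix" → prefix "s" already present; 5 new (i, x, i, i, x)
  "iisix" → prefix "iisi" already present; 1 new (x)
  "xxisxx" → prefix "xx" already present; 4 new (i, s, x, x)
  "isxixxxiis" → prefix "isx" already present; 7 new (i, x, x, x, i, i, s)
Total nodes = 5 + 8 + 6 + 7 + 3 + 3 + 7 + 7 + 5 + 7 + 2 + 5 + 1 + 8 + 5 + 1 + 4 + 7 = 91

91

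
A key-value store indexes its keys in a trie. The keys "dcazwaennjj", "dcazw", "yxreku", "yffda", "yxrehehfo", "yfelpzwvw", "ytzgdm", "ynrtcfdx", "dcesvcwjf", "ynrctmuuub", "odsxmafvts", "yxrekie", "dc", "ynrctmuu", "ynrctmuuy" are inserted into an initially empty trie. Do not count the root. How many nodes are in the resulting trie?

For each word, the new-node count is its length minus the longest prefix already in the trie:
  "dcazwaennjj" → 11 new (d, c, a, z, w, a, e, n, n, j, j)
  "dcazw" → prefix "dcazw" already present; 0 new (none)
  "yxreku" → 6 new (y, x, r, e, k, u)
  "yffda" → prefix "y" already present; 4 new (f, f, d, a)
  "yxrehehfo" → prefix "yxre" already present; 5 new (h, e, h, f, o)
  "yfelpzwvw" → prefix "yf" already present; 7 new (e, l, p, z, w, v, w)
  "ytzgdm" → prefix "y" already present; 5 new (t, z, g, d, m)
  "ynrtcfdx" → prefix "y" already present; 7 new (n, r, t, c, f, d, x)
  "dcesvcwjf" → prefix "dc" already present; 7 new (e, s, v, c, w, j, f)
  "ynrctmuuub" → prefix "ynr" already present; 7 new (c, t, m, u, u, u, b)
  "odsxmafvts" → 10 new (o, d, s, x, m, a, f, v, t, s)
  "yxrekie" → prefix "yxrek" already present; 2 new (i, e)
  "dc" → prefix "dc" already present; 0 new (none)
  "ynrctmuu" → prefix "ynrctmuu" already present; 0 new (none)
  "ynrctmuuy" → prefix "ynrctmuu" already present; 1 new (y)
Total nodes = 11 + 0 + 6 + 4 + 5 + 7 + 5 + 7 + 7 + 7 + 10 + 2 + 0 + 0 + 1 = 72

72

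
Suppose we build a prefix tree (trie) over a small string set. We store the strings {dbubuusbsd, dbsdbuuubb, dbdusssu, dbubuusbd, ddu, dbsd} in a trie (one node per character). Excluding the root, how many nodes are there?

27

Count nodes per top-level branch (shared prefixes stored once):
  'd'-branch (dbdusssu, dbsd, dbsdbuuubb, dbubuusbd, dbubuusbsd, ddu): 27 nodes
Sum: 27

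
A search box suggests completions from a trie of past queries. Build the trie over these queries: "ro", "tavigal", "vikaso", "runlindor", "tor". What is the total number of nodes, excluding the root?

25

Count nodes per top-level branch (shared prefixes stored once):
  'r'-branch (ro, runlindor): 10 nodes
  't'-branch (tavigal, tor): 9 nodes
  'v'-branch (vikaso): 6 nodes
Sum: 25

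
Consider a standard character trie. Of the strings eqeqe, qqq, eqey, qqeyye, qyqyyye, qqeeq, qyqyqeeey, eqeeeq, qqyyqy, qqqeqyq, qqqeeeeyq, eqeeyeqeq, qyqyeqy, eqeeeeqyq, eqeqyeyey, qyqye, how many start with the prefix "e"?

Traverse to the node for "e", then collect every word in that subtree.
Words under "e": eqeeeeqyq, eqeeeq, eqeeyeqeq, eqeqe, eqeqyeyey, eqey
Count: 6

6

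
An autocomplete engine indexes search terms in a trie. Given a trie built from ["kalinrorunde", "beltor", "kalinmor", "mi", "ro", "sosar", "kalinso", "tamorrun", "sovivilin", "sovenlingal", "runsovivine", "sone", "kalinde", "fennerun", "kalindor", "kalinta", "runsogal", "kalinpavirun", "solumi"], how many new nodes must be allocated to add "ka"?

0

"ka" is already a full path in the trie; only an end-marker is added.
No new nodes are needed: 0.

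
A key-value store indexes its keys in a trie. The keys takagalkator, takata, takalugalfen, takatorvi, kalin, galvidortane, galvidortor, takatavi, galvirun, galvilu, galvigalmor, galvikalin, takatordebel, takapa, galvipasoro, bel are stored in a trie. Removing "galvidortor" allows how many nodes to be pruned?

2

Walk "galvidortor" from the leaf back toward the root, removing each node that no remaining word uses.
The suffix "or" (2 nodes) is used only by "galvidortor"; the node for "galvidort" still has the child "a", so pruning stops there.
Nodes removed: 2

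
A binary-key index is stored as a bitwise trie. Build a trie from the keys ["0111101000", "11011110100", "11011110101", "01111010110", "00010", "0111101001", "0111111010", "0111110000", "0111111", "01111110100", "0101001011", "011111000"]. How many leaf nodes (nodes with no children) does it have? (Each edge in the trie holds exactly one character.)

Leaves are exactly the stored words that no other stored word extends.
Those words: "00010", "0101001011", "0111101000", "0111101001", "01111010110", "0111110000", "01111110100", "11011110100", "11011110101"
Leaf count: 9

9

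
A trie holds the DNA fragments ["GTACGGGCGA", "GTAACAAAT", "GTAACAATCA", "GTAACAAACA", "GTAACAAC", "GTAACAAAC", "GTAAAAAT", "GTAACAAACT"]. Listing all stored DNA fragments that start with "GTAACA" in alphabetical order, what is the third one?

Filter for "GTAACA…" and sort: "GTAACAAAC", "GTAACAAACA", "GTAACAAACT", "GTAACAAAT", "GTAACAAC", "GTAACAATCA"
Position 3: GTAACAAACT

GTAACAAACT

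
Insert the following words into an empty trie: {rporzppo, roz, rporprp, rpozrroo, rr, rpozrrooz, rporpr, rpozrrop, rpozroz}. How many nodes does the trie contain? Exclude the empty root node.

23

Trace insertions, counting only characters that open a new branch:
  "rporzppo" → 8 new (r, p, o, r, z, p, p, o)
  "roz" → prefix "r" already present; 2 new (o, z)
  "rporprp" → prefix "rpor" already present; 3 new (p, r, p)
  "rpozrroo" → prefix "rpo" already present; 5 new (z, r, r, o, o)
  "rr" → prefix "r" already present; 1 new (r)
  "rpozrrooz" → prefix "rpozrroo" already present; 1 new (z)
  "rporpr" → prefix "rporpr" already present; 0 new (none)
  "rpozrrop" → prefix "rpozrro" already present; 1 new (p)
  "rpozroz" → prefix "rpozr" already present; 2 new (o, z)
Total nodes = 8 + 2 + 3 + 5 + 1 + 1 + 0 + 1 + 2 = 23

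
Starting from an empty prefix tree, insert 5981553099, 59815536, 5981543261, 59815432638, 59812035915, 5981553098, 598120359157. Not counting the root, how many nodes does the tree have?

27

Insert word by word; a character creates a node only if that edge doesn't already exist:
  "5981553099" → 10 new (5, 9, 8, 1, 5, 5, 3, 0, 9, 9)
  "59815536" → prefix "5981553" already present; 1 new (6)
  "5981543261" → prefix "59815" already present; 5 new (4, 3, 2, 6, 1)
  "59815432638" → prefix "598154326" already present; 2 new (3, 8)
  "59812035915" → prefix "5981" already present; 7 new (2, 0, 3, 5, 9, 1, 5)
  "5981553098" → prefix "598155309" already present; 1 new (8)
  "598120359157" → prefix "59812035915" already present; 1 new (7)
Total nodes = 10 + 1 + 5 + 2 + 7 + 1 + 1 = 27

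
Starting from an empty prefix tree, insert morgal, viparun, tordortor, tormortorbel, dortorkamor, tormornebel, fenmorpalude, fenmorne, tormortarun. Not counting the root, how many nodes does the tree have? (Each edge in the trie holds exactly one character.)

65

Insert word by word; a character creates a node only if that edge doesn't already exist:
  "morgal" → 6 new (m, o, r, g, a, l)
  "viparun" → 7 new (v, i, p, a, r, u, n)
  "tordortor" → 9 new (t, o, r, d, o, r, t, o, r)
  "tormortorbel" → prefix "tor" already present; 9 new (m, o, r, t, o, r, b, e, l)
  "dortorkamor" → 11 new (d, o, r, t, o, r, k, a, m, o, r)
  "tormornebel" → prefix "tormor" already present; 5 new (n, e, b, e, l)
  "fenmorpalude" → 12 new (f, e, n, m, o, r, p, a, l, u, d, e)
  "fenmorne" → prefix "fenmor" already present; 2 new (n, e)
  "tormortarun" → prefix "tormort" already present; 4 new (a, r, u, n)
Total nodes = 6 + 7 + 9 + 9 + 11 + 5 + 12 + 2 + 4 = 65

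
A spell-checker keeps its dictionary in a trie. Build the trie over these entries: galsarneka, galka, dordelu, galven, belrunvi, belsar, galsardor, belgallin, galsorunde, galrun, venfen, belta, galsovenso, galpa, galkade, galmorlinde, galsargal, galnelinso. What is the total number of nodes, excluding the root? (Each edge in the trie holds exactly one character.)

For each word, the new-node count is its length minus the longest prefix already in the trie:
  "galsarneka" → 10 new (g, a, l, s, a, r, n, e, k, a)
  "galka" → prefix "gal" already present; 2 new (k, a)
  "dordelu" → 7 new (d, o, r, d, e, l, u)
  "galven" → prefix "gal" already present; 3 new (v, e, n)
  "belrunvi" → 8 new (b, e, l, r, u, n, v, i)
  "belsar" → prefix "bel" already present; 3 new (s, a, r)
  "galsardor" → prefix "galsar" already present; 3 new (d, o, r)
  "belgallin" → prefix "bel" already present; 6 new (g, a, l, l, i, n)
  "galsorunde" → prefix "gals" already present; 6 new (o, r, u, n, d, e)
  "galrun" → prefix "gal" already present; 3 new (r, u, n)
  "venfen" → 6 new (v, e, n, f, e, n)
  "belta" → prefix "bel" already present; 2 new (t, a)
  "galsovenso" → prefix "galso" already present; 5 new (v, e, n, s, o)
  "galpa" → prefix "gal" already present; 2 new (p, a)
  "galkade" → prefix "galka" already present; 2 new (d, e)
  "galmorlinde" → prefix "gal" already present; 8 new (m, o, r, l, i, n, d, e)
  "galsargal" → prefix "galsar" already present; 3 new (g, a, l)
  "galnelinso" → prefix "gal" already present; 7 new (n, e, l, i, n, s, o)
Total nodes = 10 + 2 + 7 + 3 + 8 + 3 + 3 + 6 + 6 + 3 + 6 + 2 + 5 + 2 + 2 + 8 + 3 + 7 = 86

86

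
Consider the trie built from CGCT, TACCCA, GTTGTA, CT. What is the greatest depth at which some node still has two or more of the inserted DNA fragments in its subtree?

1

Look for the deepest trie node that still has at least two words in its subtree.
e.g. "CGCT" and "CT" share the prefix "C" of length 1; no pair shares a longer one.
Longest shared-prefix length: 1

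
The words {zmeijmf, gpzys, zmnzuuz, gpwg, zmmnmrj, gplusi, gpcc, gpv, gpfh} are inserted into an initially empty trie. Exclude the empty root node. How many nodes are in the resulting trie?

33

For each word, the new-node count is its length minus the longest prefix already in the trie:
  "zmeijmf" → 7 new (z, m, e, i, j, m, f)
  "gpzys" → 5 new (g, p, z, y, s)
  "zmnzuuz" → prefix "zm" already present; 5 new (n, z, u, u, z)
  "gpwg" → prefix "gp" already present; 2 new (w, g)
  "zmmnmrj" → prefix "zm" already present; 5 new (m, n, m, r, j)
  "gplusi" → prefix "gp" already present; 4 new (l, u, s, i)
  "gpcc" → prefix "gp" already present; 2 new (c, c)
  "gpv" → prefix "gp" already present; 1 new (v)
  "gpfh" → prefix "gp" already present; 2 new (f, h)
Total nodes = 7 + 5 + 5 + 2 + 5 + 4 + 2 + 1 + 2 = 33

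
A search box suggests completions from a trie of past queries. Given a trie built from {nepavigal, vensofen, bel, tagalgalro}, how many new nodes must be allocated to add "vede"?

2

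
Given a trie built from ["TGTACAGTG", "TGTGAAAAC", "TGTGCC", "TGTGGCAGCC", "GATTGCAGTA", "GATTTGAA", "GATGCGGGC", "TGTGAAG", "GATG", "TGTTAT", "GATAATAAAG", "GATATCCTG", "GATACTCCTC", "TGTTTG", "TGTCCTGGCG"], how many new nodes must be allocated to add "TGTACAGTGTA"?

Walking "TGTACAGTGTA" from the root, the first 9 characters ("TGTACAGTG") follow existing edges; "T" is the first miss.
So 11 − 9 = 2 new nodes.

2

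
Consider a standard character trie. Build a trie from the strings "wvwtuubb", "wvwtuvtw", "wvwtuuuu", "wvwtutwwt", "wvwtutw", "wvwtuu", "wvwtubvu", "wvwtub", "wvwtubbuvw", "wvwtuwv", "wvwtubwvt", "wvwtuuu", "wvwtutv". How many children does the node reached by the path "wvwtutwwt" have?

0

The children of the "wvwtutwwt" node are the distinct next characters among strings starting with "wvwtutwwt".
No stored string extends past "wvwtutwwt".
That node has 0 child edges.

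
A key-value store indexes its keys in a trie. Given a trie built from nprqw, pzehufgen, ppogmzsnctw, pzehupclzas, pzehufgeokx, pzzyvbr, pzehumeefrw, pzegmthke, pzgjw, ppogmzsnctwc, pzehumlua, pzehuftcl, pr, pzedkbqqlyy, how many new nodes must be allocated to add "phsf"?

3

"p" is already a path in the trie; the remaining "hsf" must be added.
New nodes needed: |"phsf"| − 1 = 4 − 1 = 3.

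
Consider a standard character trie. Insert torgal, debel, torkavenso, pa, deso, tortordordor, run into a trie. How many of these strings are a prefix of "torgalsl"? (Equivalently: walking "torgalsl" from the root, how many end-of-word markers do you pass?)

1

Check each prefix of "torgalsl" against the stored set — each match is an end-marker on the path.
Prefixes of the query that are stored words: "torgal"
Count: 1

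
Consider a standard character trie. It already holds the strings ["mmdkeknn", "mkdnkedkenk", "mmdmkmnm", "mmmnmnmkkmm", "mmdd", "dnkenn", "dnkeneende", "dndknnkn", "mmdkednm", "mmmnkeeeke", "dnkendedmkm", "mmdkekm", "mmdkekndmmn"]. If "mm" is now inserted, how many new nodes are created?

0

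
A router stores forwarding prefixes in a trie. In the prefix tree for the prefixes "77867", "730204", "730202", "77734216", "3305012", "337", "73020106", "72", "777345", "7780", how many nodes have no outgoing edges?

A leaf is a node with no children — equivalently, the end of a word that is not a proper prefix of any other stored word.
Those words: "3305012", "337", "72", "73020106", "730202", "730204", "77734216", "777345", "7780", "77867"
Leaf count: 10

10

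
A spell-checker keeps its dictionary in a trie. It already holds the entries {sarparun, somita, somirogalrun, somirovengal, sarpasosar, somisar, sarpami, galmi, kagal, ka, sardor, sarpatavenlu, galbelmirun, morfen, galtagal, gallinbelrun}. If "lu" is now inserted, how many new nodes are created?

Nothing in the trie begins with "l"; the whole of "lu" is new.
2 − 0 = 2 new nodes.

2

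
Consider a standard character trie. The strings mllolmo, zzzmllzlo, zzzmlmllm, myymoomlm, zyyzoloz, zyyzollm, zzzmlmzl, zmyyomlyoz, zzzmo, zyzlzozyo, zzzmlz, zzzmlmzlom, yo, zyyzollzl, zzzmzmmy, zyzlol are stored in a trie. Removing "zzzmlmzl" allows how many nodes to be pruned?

0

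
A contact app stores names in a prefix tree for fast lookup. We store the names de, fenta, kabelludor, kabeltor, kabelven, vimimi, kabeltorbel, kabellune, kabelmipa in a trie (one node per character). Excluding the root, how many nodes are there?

Trie structure (* marks end of a word):
(root)
├─ d
│  └─ e *
├─ f
│  └─ e
│     └─ n
│        └─ t
│           └─ a *
├─ k
│  └─ a
│     └─ b
│        └─ e
│           └─ l
│              ├─ l
│              │  └─ u
│              │     ├─ d
│              │     │  └─ o
│              │     │     └─ r *
│              │     └─ n
│              │        └─ e *
│              ├─ m
│              │  └─ i
│              │     └─ p
│              │        └─ a *
│              ├─ t
│              │  └─ o
│              │     └─ r *
│              │        └─ b
│              │           └─ e
│              │              └─ l *
│              └─ v
│                 └─ e
│                    └─ n *
└─ v
   └─ i
      └─ m
         └─ i
            └─ m
               └─ i *
Counting every labelled node above: 38.

38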